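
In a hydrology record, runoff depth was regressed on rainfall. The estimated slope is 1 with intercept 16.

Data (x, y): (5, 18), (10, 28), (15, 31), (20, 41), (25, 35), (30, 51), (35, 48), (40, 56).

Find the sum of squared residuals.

x=5: ŷ = 16 + 5 = 21; r = 18 − 21 = -3
x=10: ŷ = 16 + 10 = 26; r = 28 − 26 = 2
x=15: ŷ = 16 + 15 = 31; r = 31 − 31 = 0
x=20: ŷ = 16 + 20 = 36; r = 41 − 36 = 5
x=25: ŷ = 16 + 25 = 41; r = 35 − 41 = -6
x=30: ŷ = 16 + 30 = 46; r = 51 − 46 = 5
x=35: ŷ = 16 + 35 = 51; r = 48 − 51 = -3
x=40: ŷ = 16 + 40 = 56; r = 56 − 56 = 0
SSE = 9 + 4 + 0 + 25 + 36 + 25 + 9 + 0 = 108

SSE = 108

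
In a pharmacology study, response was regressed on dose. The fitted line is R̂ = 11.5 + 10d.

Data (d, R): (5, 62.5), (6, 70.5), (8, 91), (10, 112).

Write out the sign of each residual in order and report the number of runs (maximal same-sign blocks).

d=5: R̂ = 11.5 + 10·5 = 61.5; e = 62.5 − 61.5 = 1
d=6: R̂ = 11.5 + 10·6 = 71.5; e = 70.5 − 71.5 = -1
d=8: R̂ = 11.5 + 10·8 = 91.5; e = 91 − 91.5 = -0.5
d=10: R̂ = 11.5 + 10·10 = 111.5; e = 112 − 111.5 = 0.5
Signs: + − − +
Runs: +×1, −×2, +×1 → 3

3 runs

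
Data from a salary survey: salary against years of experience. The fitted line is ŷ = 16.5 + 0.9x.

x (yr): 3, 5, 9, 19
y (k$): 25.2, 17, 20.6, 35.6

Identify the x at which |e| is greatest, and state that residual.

x = 3, e = 6

x=3: ŷ = 16.5 + 0.9·3 = 19.2; e = 25.2 − 19.2 = 6
x=5: ŷ = 16.5 + 0.9·5 = 21; e = 17 − 21 = -4
x=9: ŷ = 16.5 + 0.9·9 = 24.6; e = 20.6 − 24.6 = -4
x=19: ŷ = 16.5 + 0.9·19 = 33.6; e = 35.6 − 33.6 = 2
Largest |e| is 6 at x = 3, residual 6.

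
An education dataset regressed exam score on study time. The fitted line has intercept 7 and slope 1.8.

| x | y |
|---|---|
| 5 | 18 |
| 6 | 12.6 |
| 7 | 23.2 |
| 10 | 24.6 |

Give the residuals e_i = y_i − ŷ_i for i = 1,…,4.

2, -5.2, 3.6, -0.4

x=5: ŷ = 7 + 1.8·5 = 16; e = 18 − 16 = 2
x=6: ŷ = 7 + 1.8·6 = 17.8; e = 12.6 − 17.8 = -5.2
x=7: ŷ = 7 + 1.8·7 = 19.6; e = 23.2 − 19.6 = 3.6
x=10: ŷ = 7 + 1.8·10 = 25; e = 24.6 − 25 = -0.4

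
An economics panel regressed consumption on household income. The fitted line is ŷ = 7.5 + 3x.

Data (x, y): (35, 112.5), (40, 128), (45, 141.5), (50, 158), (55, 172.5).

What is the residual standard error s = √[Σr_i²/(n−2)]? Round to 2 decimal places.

x=35: ŷ = 7.5 + 3·35 = 112.5; r = 112.5 − 112.5 = 0
x=40: ŷ = 7.5 + 3·40 = 127.5; r = 128 − 127.5 = 0.5
x=45: ŷ = 7.5 + 3·45 = 142.5; r = 141.5 − 142.5 = -1
x=50: ŷ = 7.5 + 3·50 = 157.5; r = 158 − 157.5 = 0.5
x=55: ŷ = 7.5 + 3·55 = 172.5; r = 172.5 − 172.5 = 0
SSE = 0 + 0.25 + 1 + 0.25 + 0 = 1.5
s = √(1.5/3) = √0.5 ≈ 0.71

s = 0.71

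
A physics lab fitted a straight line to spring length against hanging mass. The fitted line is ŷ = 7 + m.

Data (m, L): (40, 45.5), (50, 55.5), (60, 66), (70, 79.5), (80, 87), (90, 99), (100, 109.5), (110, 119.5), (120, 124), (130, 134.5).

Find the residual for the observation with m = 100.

e = 2.5

ŷ = 7 + 100 = 107
e = 109.5 − 107 = 2.5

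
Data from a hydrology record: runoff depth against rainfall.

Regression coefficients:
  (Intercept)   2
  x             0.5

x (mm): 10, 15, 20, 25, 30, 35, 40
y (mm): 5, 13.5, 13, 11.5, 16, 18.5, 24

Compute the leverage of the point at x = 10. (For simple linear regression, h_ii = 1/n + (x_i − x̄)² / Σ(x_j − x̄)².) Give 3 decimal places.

x̄ = (10 + 15 + 20 + 25 + 30 + 35 + 40)/7 = 25
Σ(x − x̄)² = 225 + 100 + 25 + 0 + 25 + 100 + 225 = 700
h = 1/7 + (-15)²/700 = 0.142857 + 0.321429 = 0.464

h = 0.464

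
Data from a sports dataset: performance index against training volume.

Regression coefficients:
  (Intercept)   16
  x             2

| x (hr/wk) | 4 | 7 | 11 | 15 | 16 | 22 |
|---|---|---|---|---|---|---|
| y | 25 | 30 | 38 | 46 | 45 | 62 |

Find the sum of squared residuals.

x=4: ŷ = 16 + 2·4 = 24; r = 25 − 24 = 1
x=7: ŷ = 16 + 2·7 = 30; r = 30 − 30 = 0
x=11: ŷ = 16 + 2·11 = 38; r = 38 − 38 = 0
x=15: ŷ = 16 + 2·15 = 46; r = 46 − 46 = 0
x=16: ŷ = 16 + 2·16 = 48; r = 45 − 48 = -3
x=22: ŷ = 16 + 2·22 = 60; r = 62 − 60 = 2
SSE = 1 + 0 + 0 + 0 + 9 + 4 = 14

SSE = 14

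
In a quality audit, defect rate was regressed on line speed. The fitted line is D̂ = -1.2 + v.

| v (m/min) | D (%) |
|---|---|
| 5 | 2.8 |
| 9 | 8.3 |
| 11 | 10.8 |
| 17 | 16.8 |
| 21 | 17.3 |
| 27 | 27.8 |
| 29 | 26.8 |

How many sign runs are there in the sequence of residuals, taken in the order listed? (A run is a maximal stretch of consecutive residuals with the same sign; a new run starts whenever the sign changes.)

5 runs

v=5: D̂ = -1.2 + 5 = 3.8; r = 2.8 − 3.8 = -1
v=9: D̂ = -1.2 + 9 = 7.8; r = 8.3 − 7.8 = 0.5
v=11: D̂ = -1.2 + 11 = 9.8; r = 10.8 − 9.8 = 1
v=17: D̂ = -1.2 + 17 = 15.8; r = 16.8 − 15.8 = 1
v=21: D̂ = -1.2 + 21 = 19.8; r = 17.3 − 19.8 = -2.5
v=27: D̂ = -1.2 + 27 = 25.8; r = 27.8 − 25.8 = 2
v=29: D̂ = -1.2 + 29 = 27.8; r = 26.8 − 27.8 = -1
Signs: − + + + − + −
Runs: −×1, +×3, −×1, +×1, −×1 → 5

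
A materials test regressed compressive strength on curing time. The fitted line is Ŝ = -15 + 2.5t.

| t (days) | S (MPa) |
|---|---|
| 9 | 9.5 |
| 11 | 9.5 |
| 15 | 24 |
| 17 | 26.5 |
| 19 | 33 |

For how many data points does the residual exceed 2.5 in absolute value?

t=9: Ŝ = -15 + 2.5·9 = 7.5; e = 9.5 − 7.5 = 2
t=11: Ŝ = -15 + 2.5·11 = 12.5; e = 9.5 − 12.5 = -3
t=15: Ŝ = -15 + 2.5·15 = 22.5; e = 24 − 22.5 = 1.5
t=17: Ŝ = -15 + 2.5·17 = 27.5; e = 26.5 − 27.5 = -1
t=19: Ŝ = -15 + 2.5·19 = 32.5; e = 33 − 32.5 = 0.5
|e| > 2.5: t=11 (|e|=3) → 1

1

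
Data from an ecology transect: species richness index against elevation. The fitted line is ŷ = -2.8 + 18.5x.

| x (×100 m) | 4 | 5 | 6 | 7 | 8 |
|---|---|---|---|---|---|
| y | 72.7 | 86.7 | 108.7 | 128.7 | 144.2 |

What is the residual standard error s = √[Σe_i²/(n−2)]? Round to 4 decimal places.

x=4: ŷ = -2.8 + 18.5·4 = 71.2; e = 72.7 − 71.2 = 1.5
x=5: ŷ = -2.8 + 18.5·5 = 89.7; e = 86.7 − 89.7 = -3
x=6: ŷ = -2.8 + 18.5·6 = 108.2; e = 108.7 − 108.2 = 0.5
x=7: ŷ = -2.8 + 18.5·7 = 126.7; e = 128.7 − 126.7 = 2
x=8: ŷ = -2.8 + 18.5·8 = 145.2; e = 144.2 − 145.2 = -1
SSE = 2.25 + 9 + 0.25 + 4 + 1 = 16.5
s = √(16.5/3) = √5.5 ≈ 2.3452

s = 2.3452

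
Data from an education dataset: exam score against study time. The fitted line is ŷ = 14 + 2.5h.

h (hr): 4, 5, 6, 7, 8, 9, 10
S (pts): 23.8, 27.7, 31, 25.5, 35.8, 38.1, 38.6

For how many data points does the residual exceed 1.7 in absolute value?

3

h=4: ŷ = 14 + 2.5·4 = 24; r = 23.8 − 24 = -0.2
h=5: ŷ = 14 + 2.5·5 = 26.5; r = 27.7 − 26.5 = 1.2
h=6: ŷ = 14 + 2.5·6 = 29; r = 31 − 29 = 2
h=7: ŷ = 14 + 2.5·7 = 31.5; r = 25.5 − 31.5 = -6
h=8: ŷ = 14 + 2.5·8 = 34; r = 35.8 − 34 = 1.8
h=9: ŷ = 14 + 2.5·9 = 36.5; r = 38.1 − 36.5 = 1.6
h=10: ŷ = 14 + 2.5·10 = 39; r = 38.6 − 39 = -0.4
|r| > 1.7: h=6 (|r|=2), h=7 (|r|=6), h=8 (|r|=1.8) → 3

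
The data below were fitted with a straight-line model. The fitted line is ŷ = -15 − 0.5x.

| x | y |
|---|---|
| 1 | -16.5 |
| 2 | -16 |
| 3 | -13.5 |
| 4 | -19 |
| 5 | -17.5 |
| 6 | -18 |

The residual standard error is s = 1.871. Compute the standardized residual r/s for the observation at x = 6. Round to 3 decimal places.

ŷ = -15 − 0.5·6 = -18
r = -18 − (-18) = 0
r/s = 0 / 1.871 = 0.000

0.000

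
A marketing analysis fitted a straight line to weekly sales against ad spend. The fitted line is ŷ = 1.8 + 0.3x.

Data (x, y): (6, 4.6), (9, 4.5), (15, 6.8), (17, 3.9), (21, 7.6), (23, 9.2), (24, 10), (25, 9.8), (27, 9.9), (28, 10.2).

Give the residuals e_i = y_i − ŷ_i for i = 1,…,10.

x=6: ŷ = 1.8 + 0.3·6 = 3.6; e = 4.6 − 3.6 = 1
x=9: ŷ = 1.8 + 0.3·9 = 4.5; e = 4.5 − 4.5 = 0
x=15: ŷ = 1.8 + 0.3·15 = 6.3; e = 6.8 − 6.3 = 0.5
x=17: ŷ = 1.8 + 0.3·17 = 6.9; e = 3.9 − 6.9 = -3
x=21: ŷ = 1.8 + 0.3·21 = 8.1; e = 7.6 − 8.1 = -0.5
x=23: ŷ = 1.8 + 0.3·23 = 8.7; e = 9.2 − 8.7 = 0.5
x=24: ŷ = 1.8 + 0.3·24 = 9; e = 10 − 9 = 1
x=25: ŷ = 1.8 + 0.3·25 = 9.3; e = 9.8 − 9.3 = 0.5
x=27: ŷ = 1.8 + 0.3·27 = 9.9; e = 9.9 − 9.9 = 0
x=28: ŷ = 1.8 + 0.3·28 = 10.2; e = 10.2 − 10.2 = 0

1, 0, 0.5, -3, -0.5, 0.5, 1, 0.5, 0, 0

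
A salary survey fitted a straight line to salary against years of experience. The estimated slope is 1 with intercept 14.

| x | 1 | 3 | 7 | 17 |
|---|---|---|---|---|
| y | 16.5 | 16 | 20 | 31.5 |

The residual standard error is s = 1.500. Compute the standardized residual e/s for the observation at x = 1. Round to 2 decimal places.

ŷ = 14 + 1 = 15
e = 16.5 − 15 = 1.5
e/s = 1.5 / 1.500 = 1.00

1.00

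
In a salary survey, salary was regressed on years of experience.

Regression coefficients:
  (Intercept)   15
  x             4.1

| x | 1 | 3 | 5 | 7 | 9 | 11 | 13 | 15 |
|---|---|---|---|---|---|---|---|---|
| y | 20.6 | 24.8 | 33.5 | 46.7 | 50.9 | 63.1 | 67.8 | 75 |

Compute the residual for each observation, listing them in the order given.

x=1: ŷ = 15 + 4.1·1 = 19.1; e = 20.6 − 19.1 = 1.5
x=3: ŷ = 15 + 4.1·3 = 27.3; e = 24.8 − 27.3 = -2.5
x=5: ŷ = 15 + 4.1·5 = 35.5; e = 33.5 − 35.5 = -2
x=7: ŷ = 15 + 4.1·7 = 43.7; e = 46.7 − 43.7 = 3
x=9: ŷ = 15 + 4.1·9 = 51.9; e = 50.9 − 51.9 = -1
x=11: ŷ = 15 + 4.1·11 = 60.1; e = 63.1 − 60.1 = 3
x=13: ŷ = 15 + 4.1·13 = 68.3; e = 67.8 − 68.3 = -0.5
x=15: ŷ = 15 + 4.1·15 = 76.5; e = 75 − 76.5 = -1.5

1.5, -2.5, -2, 3, -1, 3, -0.5, -1.5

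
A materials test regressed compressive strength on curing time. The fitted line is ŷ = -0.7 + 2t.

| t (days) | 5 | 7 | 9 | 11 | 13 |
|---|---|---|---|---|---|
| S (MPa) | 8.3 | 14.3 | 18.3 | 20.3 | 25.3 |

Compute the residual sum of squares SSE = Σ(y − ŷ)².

t=5: ŷ = -0.7 + 2·5 = 9.3; r = 8.3 − 9.3 = -1
t=7: ŷ = -0.7 + 2·7 = 13.3; r = 14.3 − 13.3 = 1
t=9: ŷ = -0.7 + 2·9 = 17.3; r = 18.3 − 17.3 = 1
t=11: ŷ = -0.7 + 2·11 = 21.3; r = 20.3 − 21.3 = -1
t=13: ŷ = -0.7 + 2·13 = 25.3; r = 25.3 − 25.3 = 0
SSE = 1 + 1 + 1 + 1 + 0 = 4

SSE = 4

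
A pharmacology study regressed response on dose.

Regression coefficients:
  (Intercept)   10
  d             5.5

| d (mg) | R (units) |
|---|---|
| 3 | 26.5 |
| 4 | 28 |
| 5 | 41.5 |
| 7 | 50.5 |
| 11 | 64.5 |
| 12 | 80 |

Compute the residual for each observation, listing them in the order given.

0, -4, 4, 2, -6, 4

d=3: R̂ = 10 + 5.5·3 = 26.5; e = 26.5 − 26.5 = 0
d=4: R̂ = 10 + 5.5·4 = 32; e = 28 − 32 = -4
d=5: R̂ = 10 + 5.5·5 = 37.5; e = 41.5 − 37.5 = 4
d=7: R̂ = 10 + 5.5·7 = 48.5; e = 50.5 − 48.5 = 2
d=11: R̂ = 10 + 5.5·11 = 70.5; e = 64.5 − 70.5 = -6
d=12: R̂ = 10 + 5.5·12 = 76; e = 80 − 76 = 4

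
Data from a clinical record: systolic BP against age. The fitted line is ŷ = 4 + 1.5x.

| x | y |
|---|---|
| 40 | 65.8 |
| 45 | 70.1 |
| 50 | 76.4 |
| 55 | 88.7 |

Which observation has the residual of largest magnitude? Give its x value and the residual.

x = 50, e = -2.6

x=40: ŷ = 4 + 1.5·40 = 64; e = 65.8 − 64 = 1.8
x=45: ŷ = 4 + 1.5·45 = 71.5; e = 70.1 − 71.5 = -1.4
x=50: ŷ = 4 + 1.5·50 = 79; e = 76.4 − 79 = -2.6
x=55: ŷ = 4 + 1.5·55 = 86.5; e = 88.7 − 86.5 = 2.2
Largest |e| is 2.6 at x = 50, residual -2.6.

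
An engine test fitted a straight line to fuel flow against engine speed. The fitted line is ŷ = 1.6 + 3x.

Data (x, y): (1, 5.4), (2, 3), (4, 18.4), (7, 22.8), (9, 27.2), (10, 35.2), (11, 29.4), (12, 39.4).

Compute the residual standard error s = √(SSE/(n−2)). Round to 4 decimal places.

s = 3.8747

x=1: ŷ = 1.6 + 3·1 = 4.6; r = 5.4 − 4.6 = 0.8
x=2: ŷ = 1.6 + 3·2 = 7.6; r = 3 − 7.6 = -4.6
x=4: ŷ = 1.6 + 3·4 = 13.6; r = 18.4 − 13.6 = 4.8
x=7: ŷ = 1.6 + 3·7 = 22.6; r = 22.8 − 22.6 = 0.2
x=9: ŷ = 1.6 + 3·9 = 28.6; r = 27.2 − 28.6 = -1.4
x=10: ŷ = 1.6 + 3·10 = 31.6; r = 35.2 − 31.6 = 3.6
x=11: ŷ = 1.6 + 3·11 = 34.6; r = 29.4 − 34.6 = -5.2
x=12: ŷ = 1.6 + 3·12 = 37.6; r = 39.4 − 37.6 = 1.8
SSE = 0.64 + 21.16 + 23.04 + 0.04 + 1.96 + 12.96 + 27.04 + 3.24 = 90.08
s = √(90.08/6) = √15.0133 ≈ 3.8747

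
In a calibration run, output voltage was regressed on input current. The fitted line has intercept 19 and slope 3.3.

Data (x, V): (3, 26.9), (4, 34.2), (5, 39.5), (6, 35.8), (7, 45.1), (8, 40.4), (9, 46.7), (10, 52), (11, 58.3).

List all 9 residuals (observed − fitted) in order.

-2, 2, 4, -3, 3, -5, -2, 0, 3

x=3: V̂ = 19 + 3.3·3 = 28.9; e = 26.9 − 28.9 = -2
x=4: V̂ = 19 + 3.3·4 = 32.2; e = 34.2 − 32.2 = 2
x=5: V̂ = 19 + 3.3·5 = 35.5; e = 39.5 − 35.5 = 4
x=6: V̂ = 19 + 3.3·6 = 38.8; e = 35.8 − 38.8 = -3
x=7: V̂ = 19 + 3.3·7 = 42.1; e = 45.1 − 42.1 = 3
x=8: V̂ = 19 + 3.3·8 = 45.4; e = 40.4 − 45.4 = -5
x=9: V̂ = 19 + 3.3·9 = 48.7; e = 46.7 − 48.7 = -2
x=10: V̂ = 19 + 3.3·10 = 52; e = 52 − 52 = 0
x=11: V̂ = 19 + 3.3·11 = 55.3; e = 58.3 − 55.3 = 3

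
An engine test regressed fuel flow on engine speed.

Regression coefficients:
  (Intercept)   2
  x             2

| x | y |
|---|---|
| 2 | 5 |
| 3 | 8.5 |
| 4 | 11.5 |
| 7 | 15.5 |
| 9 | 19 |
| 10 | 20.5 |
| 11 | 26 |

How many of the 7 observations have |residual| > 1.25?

3

x=2: ŷ = 2 + 2·2 = 6; e = 5 − 6 = -1
x=3: ŷ = 2 + 2·3 = 8; e = 8.5 − 8 = 0.5
x=4: ŷ = 2 + 2·4 = 10; e = 11.5 − 10 = 1.5
x=7: ŷ = 2 + 2·7 = 16; e = 15.5 − 16 = -0.5
x=9: ŷ = 2 + 2·9 = 20; e = 19 − 20 = -1
x=10: ŷ = 2 + 2·10 = 22; e = 20.5 − 22 = -1.5
x=11: ŷ = 2 + 2·11 = 24; e = 26 − 24 = 2
|e| > 1.25: x=4 (|e|=1.5), x=10 (|e|=1.5), x=11 (|e|=2) → 3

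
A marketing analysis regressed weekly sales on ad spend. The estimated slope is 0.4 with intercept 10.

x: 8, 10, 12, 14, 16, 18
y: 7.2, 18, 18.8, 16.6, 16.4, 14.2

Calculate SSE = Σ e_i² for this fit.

x=8: ŷ = 10 + 0.4·8 = 13.2; e = 7.2 − 13.2 = -6
x=10: ŷ = 10 + 0.4·10 = 14; e = 18 − 14 = 4
x=12: ŷ = 10 + 0.4·12 = 14.8; e = 18.8 − 14.8 = 4
x=14: ŷ = 10 + 0.4·14 = 15.6; e = 16.6 − 15.6 = 1
x=16: ŷ = 10 + 0.4·16 = 16.4; e = 16.4 − 16.4 = 0
x=18: ŷ = 10 + 0.4·18 = 17.2; e = 14.2 − 17.2 = -3
SSE = 36 + 16 + 16 + 1 + 0 + 9 = 78

SSE = 78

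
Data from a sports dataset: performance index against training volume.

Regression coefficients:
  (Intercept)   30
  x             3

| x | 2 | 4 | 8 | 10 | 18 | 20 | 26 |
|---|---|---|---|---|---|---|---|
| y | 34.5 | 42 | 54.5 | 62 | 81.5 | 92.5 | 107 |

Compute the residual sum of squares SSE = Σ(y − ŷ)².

x=2: ŷ = 30 + 3·2 = 36; r = 34.5 − 36 = -1.5
x=4: ŷ = 30 + 3·4 = 42; r = 42 − 42 = 0
x=8: ŷ = 30 + 3·8 = 54; r = 54.5 − 54 = 0.5
x=10: ŷ = 30 + 3·10 = 60; r = 62 − 60 = 2
x=18: ŷ = 30 + 3·18 = 84; r = 81.5 − 84 = -2.5
x=20: ŷ = 30 + 3·20 = 90; r = 92.5 − 90 = 2.5
x=26: ŷ = 30 + 3·26 = 108; r = 107 − 108 = -1
SSE = 2.25 + 0 + 0.25 + 4 + 6.25 + 6.25 + 1 = 20

SSE = 20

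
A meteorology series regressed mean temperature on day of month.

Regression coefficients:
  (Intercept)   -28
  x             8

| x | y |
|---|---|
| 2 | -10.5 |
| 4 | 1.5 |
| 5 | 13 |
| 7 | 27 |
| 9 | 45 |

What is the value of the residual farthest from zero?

r = -2.5

x=2: ŷ = -28 + 8·2 = -12; r = -10.5 − (-12) = 1.5
x=4: ŷ = -28 + 8·4 = 4; r = 1.5 − 4 = -2.5
x=5: ŷ = -28 + 8·5 = 12; r = 13 − 12 = 1
x=7: ŷ = -28 + 8·7 = 28; r = 27 − 28 = -1
x=9: ŷ = -28 + 8·9 = 44; r = 45 − 44 = 1
Largest |r| is 2.5 at x = 4, residual -2.5.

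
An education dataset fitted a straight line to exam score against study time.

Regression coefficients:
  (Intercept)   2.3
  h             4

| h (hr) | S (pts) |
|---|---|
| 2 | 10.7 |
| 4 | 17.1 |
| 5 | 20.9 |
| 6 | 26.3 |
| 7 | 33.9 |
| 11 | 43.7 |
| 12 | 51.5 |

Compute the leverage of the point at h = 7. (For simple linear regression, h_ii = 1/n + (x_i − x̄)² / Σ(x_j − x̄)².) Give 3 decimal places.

h̄ = (2 + 4 + 5 + 6 + 7 + 11 + 12)/7 = 6.71429
Σ(h − h̄)² = 22.2245 + 7.36735 + 2.93878 + 0.510204 + 0.0816327 + 18.3673 + 27.9388 = 79.4286
h = 1/7 + (0.285714)²/79.4286 = 0.142857 + 0.00102775 = 0.144

h = 0.144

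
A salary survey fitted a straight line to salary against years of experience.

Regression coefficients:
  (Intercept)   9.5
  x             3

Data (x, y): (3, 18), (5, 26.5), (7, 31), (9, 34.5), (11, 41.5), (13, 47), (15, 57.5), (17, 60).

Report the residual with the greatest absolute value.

x=3: ŷ = 9.5 + 3·3 = 18.5; e = 18 − 18.5 = -0.5
x=5: ŷ = 9.5 + 3·5 = 24.5; e = 26.5 − 24.5 = 2
x=7: ŷ = 9.5 + 3·7 = 30.5; e = 31 − 30.5 = 0.5
x=9: ŷ = 9.5 + 3·9 = 36.5; e = 34.5 − 36.5 = -2
x=11: ŷ = 9.5 + 3·11 = 42.5; e = 41.5 − 42.5 = -1
x=13: ŷ = 9.5 + 3·13 = 48.5; e = 47 − 48.5 = -1.5
x=15: ŷ = 9.5 + 3·15 = 54.5; e = 57.5 − 54.5 = 3
x=17: ŷ = 9.5 + 3·17 = 60.5; e = 60 − 60.5 = -0.5
Largest |e| is 3 at x = 15, residual 3.

e = 3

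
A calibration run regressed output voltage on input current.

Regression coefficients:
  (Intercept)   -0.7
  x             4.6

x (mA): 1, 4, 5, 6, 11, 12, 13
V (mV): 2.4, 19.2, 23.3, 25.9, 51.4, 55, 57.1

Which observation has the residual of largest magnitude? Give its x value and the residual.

x = 13, e = -2

x=1: V̂ = -0.7 + 4.6·1 = 3.9; e = 2.4 − 3.9 = -1.5
x=4: V̂ = -0.7 + 4.6·4 = 17.7; e = 19.2 − 17.7 = 1.5
x=5: V̂ = -0.7 + 4.6·5 = 22.3; e = 23.3 − 22.3 = 1
x=6: V̂ = -0.7 + 4.6·6 = 26.9; e = 25.9 − 26.9 = -1
x=11: V̂ = -0.7 + 4.6·11 = 49.9; e = 51.4 − 49.9 = 1.5
x=12: V̂ = -0.7 + 4.6·12 = 54.5; e = 55 − 54.5 = 0.5
x=13: V̂ = -0.7 + 4.6·13 = 59.1; e = 57.1 − 59.1 = -2
Largest |e| is 2 at x = 13, residual -2.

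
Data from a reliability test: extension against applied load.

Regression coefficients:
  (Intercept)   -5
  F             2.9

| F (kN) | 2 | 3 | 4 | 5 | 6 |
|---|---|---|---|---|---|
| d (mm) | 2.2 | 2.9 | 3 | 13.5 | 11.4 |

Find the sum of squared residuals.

F=2: ŷ = -5 + 2.9·2 = 0.8; r = 2.2 − 0.8 = 1.4
F=3: ŷ = -5 + 2.9·3 = 3.7; r = 2.9 − 3.7 = -0.8
F=4: ŷ = -5 + 2.9·4 = 6.6; r = 3 − 6.6 = -3.6
F=5: ŷ = -5 + 2.9·5 = 9.5; r = 13.5 − 9.5 = 4
F=6: ŷ = -5 + 2.9·6 = 12.4; r = 11.4 − 12.4 = -1
SSE = 1.96 + 0.64 + 12.96 + 16 + 1 = 32.56

SSE = 32.56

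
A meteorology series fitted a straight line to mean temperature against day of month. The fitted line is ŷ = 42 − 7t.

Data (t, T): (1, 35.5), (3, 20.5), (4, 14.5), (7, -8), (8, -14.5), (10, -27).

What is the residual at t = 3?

r = -0.5

ŷ = 42 − 7·3 = 21
r = 20.5 − 21 = -0.5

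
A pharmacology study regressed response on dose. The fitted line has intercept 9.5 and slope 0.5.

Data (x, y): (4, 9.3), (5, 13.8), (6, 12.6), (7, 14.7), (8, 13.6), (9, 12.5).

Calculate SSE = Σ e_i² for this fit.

SSE = 13.24

x=4: ŷ = 9.5 + 0.5·4 = 11.5; e = 9.3 − 11.5 = -2.2
x=5: ŷ = 9.5 + 0.5·5 = 12; e = 13.8 − 12 = 1.8
x=6: ŷ = 9.5 + 0.5·6 = 12.5; e = 12.6 − 12.5 = 0.1
x=7: ŷ = 9.5 + 0.5·7 = 13; e = 14.7 − 13 = 1.7
x=8: ŷ = 9.5 + 0.5·8 = 13.5; e = 13.6 − 13.5 = 0.1
x=9: ŷ = 9.5 + 0.5·9 = 14; e = 12.5 − 14 = -1.5
SSE = 4.84 + 3.24 + 0.01 + 2.89 + 0.01 + 2.25 = 13.24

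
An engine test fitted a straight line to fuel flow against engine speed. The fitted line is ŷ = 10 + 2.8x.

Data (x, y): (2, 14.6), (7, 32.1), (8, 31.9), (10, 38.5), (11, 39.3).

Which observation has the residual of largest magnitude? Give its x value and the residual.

x = 7, r = 2.5

x=2: ŷ = 10 + 2.8·2 = 15.6; r = 14.6 − 15.6 = -1
x=7: ŷ = 10 + 2.8·7 = 29.6; r = 32.1 − 29.6 = 2.5
x=8: ŷ = 10 + 2.8·8 = 32.4; r = 31.9 − 32.4 = -0.5
x=10: ŷ = 10 + 2.8·10 = 38; r = 38.5 − 38 = 0.5
x=11: ŷ = 10 + 2.8·11 = 40.8; r = 39.3 − 40.8 = -1.5
Largest |r| is 2.5 at x = 7, residual 2.5.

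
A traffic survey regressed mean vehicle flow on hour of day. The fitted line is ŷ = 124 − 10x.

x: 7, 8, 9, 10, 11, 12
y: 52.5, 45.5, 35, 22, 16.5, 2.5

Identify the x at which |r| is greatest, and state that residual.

x = 11, r = 2.5

x=7: ŷ = 124 − 10·7 = 54; r = 52.5 − 54 = -1.5
x=8: ŷ = 124 − 10·8 = 44; r = 45.5 − 44 = 1.5
x=9: ŷ = 124 − 10·9 = 34; r = 35 − 34 = 1
x=10: ŷ = 124 − 10·10 = 24; r = 22 − 24 = -2
x=11: ŷ = 124 − 10·11 = 14; r = 16.5 − 14 = 2.5
x=12: ŷ = 124 − 10·12 = 4; r = 2.5 − 4 = -1.5
Largest |r| is 2.5 at x = 11, residual 2.5.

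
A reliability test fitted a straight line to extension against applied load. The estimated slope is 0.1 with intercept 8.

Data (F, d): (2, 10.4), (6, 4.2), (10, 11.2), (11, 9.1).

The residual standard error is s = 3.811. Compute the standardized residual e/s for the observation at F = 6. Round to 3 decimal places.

-1.155

d̂ = 8 + 0.1·6 = 8.6
e = 4.2 − 8.6 = -4.4
e/s = -4.4 / 3.811 = -1.155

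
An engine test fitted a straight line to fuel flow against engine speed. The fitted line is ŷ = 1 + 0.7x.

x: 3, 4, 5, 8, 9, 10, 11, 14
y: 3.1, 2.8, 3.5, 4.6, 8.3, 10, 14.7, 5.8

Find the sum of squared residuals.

x=3: ŷ = 1 + 0.7·3 = 3.1; e = 3.1 − 3.1 = 0
x=4: ŷ = 1 + 0.7·4 = 3.8; e = 2.8 − 3.8 = -1
x=5: ŷ = 1 + 0.7·5 = 4.5; e = 3.5 − 4.5 = -1
x=8: ŷ = 1 + 0.7·8 = 6.6; e = 4.6 − 6.6 = -2
x=9: ŷ = 1 + 0.7·9 = 7.3; e = 8.3 − 7.3 = 1
x=10: ŷ = 1 + 0.7·10 = 8; e = 10 − 8 = 2
x=11: ŷ = 1 + 0.7·11 = 8.7; e = 14.7 − 8.7 = 6
x=14: ŷ = 1 + 0.7·14 = 10.8; e = 5.8 − 10.8 = -5
SSE = 0 + 1 + 1 + 4 + 1 + 4 + 36 + 25 = 72

SSE = 72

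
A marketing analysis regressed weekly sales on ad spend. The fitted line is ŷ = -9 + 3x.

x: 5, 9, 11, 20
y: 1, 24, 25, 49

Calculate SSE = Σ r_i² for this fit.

x=5: ŷ = -9 + 3·5 = 6; r = 1 − 6 = -5
x=9: ŷ = -9 + 3·9 = 18; r = 24 − 18 = 6
x=11: ŷ = -9 + 3·11 = 24; r = 25 − 24 = 1
x=20: ŷ = -9 + 3·20 = 51; r = 49 − 51 = -2
SSE = 25 + 36 + 1 + 4 = 66

SSE = 66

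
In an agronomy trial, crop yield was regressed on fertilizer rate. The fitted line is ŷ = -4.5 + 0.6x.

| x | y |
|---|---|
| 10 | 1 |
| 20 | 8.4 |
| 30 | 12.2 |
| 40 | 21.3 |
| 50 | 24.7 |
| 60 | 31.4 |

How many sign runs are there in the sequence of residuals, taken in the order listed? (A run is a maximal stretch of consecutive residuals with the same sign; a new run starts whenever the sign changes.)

5 runs

x=10: ŷ = -4.5 + 0.6·10 = 1.5; r = 1 − 1.5 = -0.5
x=20: ŷ = -4.5 + 0.6·20 = 7.5; r = 8.4 − 7.5 = 0.9
x=30: ŷ = -4.5 + 0.6·30 = 13.5; r = 12.2 − 13.5 = -1.3
x=40: ŷ = -4.5 + 0.6·40 = 19.5; r = 21.3 − 19.5 = 1.8
x=50: ŷ = -4.5 + 0.6·50 = 25.5; r = 24.7 − 25.5 = -0.8
x=60: ŷ = -4.5 + 0.6·60 = 31.5; r = 31.4 − 31.5 = -0.1
Signs: − + − + − −
Runs: −×1, +×1, −×1, +×1, −×2 → 5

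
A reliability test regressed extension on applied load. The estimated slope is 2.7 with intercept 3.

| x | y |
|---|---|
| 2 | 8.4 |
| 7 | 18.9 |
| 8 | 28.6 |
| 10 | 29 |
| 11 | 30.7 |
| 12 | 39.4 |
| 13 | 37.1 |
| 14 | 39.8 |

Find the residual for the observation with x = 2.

e = 0

ŷ = 3 + 2.7·2 = 8.4
e = 8.4 − 8.4 = 0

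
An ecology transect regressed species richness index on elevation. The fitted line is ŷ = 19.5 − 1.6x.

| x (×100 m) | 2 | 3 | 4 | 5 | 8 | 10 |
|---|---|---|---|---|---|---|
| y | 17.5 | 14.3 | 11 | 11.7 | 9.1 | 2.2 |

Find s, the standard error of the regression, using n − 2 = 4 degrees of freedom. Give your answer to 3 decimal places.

x=2: ŷ = 19.5 − 1.6·2 = 16.3; r = 17.5 − 16.3 = 1.2
x=3: ŷ = 19.5 − 1.6·3 = 14.7; r = 14.3 − 14.7 = -0.4
x=4: ŷ = 19.5 − 1.6·4 = 13.1; r = 11 − 13.1 = -2.1
x=5: ŷ = 19.5 − 1.6·5 = 11.5; r = 11.7 − 11.5 = 0.2
x=8: ŷ = 19.5 − 1.6·8 = 6.7; r = 9.1 − 6.7 = 2.4
x=10: ŷ = 19.5 − 1.6·10 = 3.5; r = 2.2 − 3.5 = -1.3
SSE = 1.44 + 0.16 + 4.41 + 0.04 + 5.76 + 1.69 = 13.5
s = √(13.5/4) = √3.375 ≈ 1.837

s = 1.837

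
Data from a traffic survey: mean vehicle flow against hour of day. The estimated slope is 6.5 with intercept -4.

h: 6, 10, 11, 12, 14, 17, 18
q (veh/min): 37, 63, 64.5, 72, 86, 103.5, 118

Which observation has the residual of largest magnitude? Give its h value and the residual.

h = 18, e = 5

h=6: ŷ = -4 + 6.5·6 = 35; e = 37 − 35 = 2
h=10: ŷ = -4 + 6.5·10 = 61; e = 63 − 61 = 2
h=11: ŷ = -4 + 6.5·11 = 67.5; e = 64.5 − 67.5 = -3
h=12: ŷ = -4 + 6.5·12 = 74; e = 72 − 74 = -2
h=14: ŷ = -4 + 6.5·14 = 87; e = 86 − 87 = -1
h=17: ŷ = -4 + 6.5·17 = 106.5; e = 103.5 − 106.5 = -3
h=18: ŷ = -4 + 6.5·18 = 113; e = 118 − 113 = 5
Largest |e| is 5 at h = 18, residual 5.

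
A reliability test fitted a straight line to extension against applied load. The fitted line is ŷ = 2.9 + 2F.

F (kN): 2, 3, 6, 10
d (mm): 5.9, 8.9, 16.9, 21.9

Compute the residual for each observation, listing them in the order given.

F=2: ŷ = 2.9 + 2·2 = 6.9; r = 5.9 − 6.9 = -1
F=3: ŷ = 2.9 + 2·3 = 8.9; r = 8.9 − 8.9 = 0
F=6: ŷ = 2.9 + 2·6 = 14.9; r = 16.9 − 14.9 = 2
F=10: ŷ = 2.9 + 2·10 = 22.9; r = 21.9 − 22.9 = -1

-1, 0, 2, -1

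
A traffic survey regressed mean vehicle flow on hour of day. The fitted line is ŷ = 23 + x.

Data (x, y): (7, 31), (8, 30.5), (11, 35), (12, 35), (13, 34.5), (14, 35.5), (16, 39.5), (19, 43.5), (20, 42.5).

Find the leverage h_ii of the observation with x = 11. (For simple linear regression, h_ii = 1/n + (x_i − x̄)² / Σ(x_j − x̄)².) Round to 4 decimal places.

h = 0.1451

x̄ = (7 + 8 + 11 + 12 + 13 + 14 + 16 + 19 + 20)/9 = 13.3333
Σ(x − x̄)² = 40.1111 + 28.4444 + 5.44444 + 1.77778 + 0.111111 + 0.444444 + 7.11111 + 32.1111 + 44.4444 = 160
h = 1/9 + (-2.33333)²/160 = 0.111111 + 0.0340278 = 0.1451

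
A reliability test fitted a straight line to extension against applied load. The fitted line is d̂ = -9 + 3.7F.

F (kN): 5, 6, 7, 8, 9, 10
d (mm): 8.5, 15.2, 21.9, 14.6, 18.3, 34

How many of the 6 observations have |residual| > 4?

F=5: d̂ = -9 + 3.7·5 = 9.5; r = 8.5 − 9.5 = -1
F=6: d̂ = -9 + 3.7·6 = 13.2; r = 15.2 − 13.2 = 2
F=7: d̂ = -9 + 3.7·7 = 16.9; r = 21.9 − 16.9 = 5
F=8: d̂ = -9 + 3.7·8 = 20.6; r = 14.6 − 20.6 = -6
F=9: d̂ = -9 + 3.7·9 = 24.3; r = 18.3 − 24.3 = -6
F=10: d̂ = -9 + 3.7·10 = 28; r = 34 − 28 = 6
|r| > 4: F=7 (|r|=5), F=8 (|r|=6), F=9 (|r|=6), F=10 (|r|=6) → 4

4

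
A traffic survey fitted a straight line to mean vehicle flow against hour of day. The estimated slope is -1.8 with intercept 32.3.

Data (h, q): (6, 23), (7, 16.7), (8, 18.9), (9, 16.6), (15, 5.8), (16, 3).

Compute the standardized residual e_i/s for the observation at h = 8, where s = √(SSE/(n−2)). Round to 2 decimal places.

0.55

h=6: q̂ = 32.3 − 1.8·6 = 21.5; e = 23 − 21.5 = 1.5
h=7: q̂ = 32.3 − 1.8·7 = 19.7; e = 16.7 − 19.7 = -3
h=8: q̂ = 32.3 − 1.8·8 = 17.9; e = 18.9 − 17.9 = 1
h=9: q̂ = 32.3 − 1.8·9 = 16.1; e = 16.6 − 16.1 = 0.5
h=15: q̂ = 32.3 − 1.8·15 = 5.3; e = 5.8 − 5.3 = 0.5
h=16: q̂ = 32.3 − 1.8·16 = 3.5; e = 3 − 3.5 = -0.5
SSE = 2.25 + 9 + 1 + 0.25 + 0.25 + 0.25 = 13
s = √(13/4) = 1.80278
e/s = 1 / 1.80278 = 0.55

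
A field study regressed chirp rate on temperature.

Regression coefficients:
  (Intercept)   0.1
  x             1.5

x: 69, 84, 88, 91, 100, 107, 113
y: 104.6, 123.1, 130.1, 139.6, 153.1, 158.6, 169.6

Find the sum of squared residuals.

SSE = 36

x=69: ŷ = 0.1 + 1.5·69 = 103.6; r = 104.6 − 103.6 = 1
x=84: ŷ = 0.1 + 1.5·84 = 126.1; r = 123.1 − 126.1 = -3
x=88: ŷ = 0.1 + 1.5·88 = 132.1; r = 130.1 − 132.1 = -2
x=91: ŷ = 0.1 + 1.5·91 = 136.6; r = 139.6 − 136.6 = 3
x=100: ŷ = 0.1 + 1.5·100 = 150.1; r = 153.1 − 150.1 = 3
x=107: ŷ = 0.1 + 1.5·107 = 160.6; r = 158.6 − 160.6 = -2
x=113: ŷ = 0.1 + 1.5·113 = 169.6; r = 169.6 − 169.6 = 0
SSE = 1 + 9 + 4 + 9 + 9 + 4 + 0 = 36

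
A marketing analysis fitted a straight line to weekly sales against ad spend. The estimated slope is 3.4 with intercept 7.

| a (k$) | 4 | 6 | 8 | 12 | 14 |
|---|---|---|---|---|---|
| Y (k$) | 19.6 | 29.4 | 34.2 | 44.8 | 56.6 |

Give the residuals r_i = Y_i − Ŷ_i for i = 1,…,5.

a=4: Ŷ = 7 + 3.4·4 = 20.6; r = 19.6 − 20.6 = -1
a=6: Ŷ = 7 + 3.4·6 = 27.4; r = 29.4 − 27.4 = 2
a=8: Ŷ = 7 + 3.4·8 = 34.2; r = 34.2 − 34.2 = 0
a=12: Ŷ = 7 + 3.4·12 = 47.8; r = 44.8 − 47.8 = -3
a=14: Ŷ = 7 + 3.4·14 = 54.6; r = 56.6 − 54.6 = 2

-1, 2, 0, -3, 2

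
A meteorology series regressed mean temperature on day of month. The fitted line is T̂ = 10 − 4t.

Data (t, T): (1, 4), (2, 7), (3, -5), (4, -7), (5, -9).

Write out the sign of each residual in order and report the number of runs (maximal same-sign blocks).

t=1: T̂ = 10 − 4·1 = 6; e = 4 − 6 = -2
t=2: T̂ = 10 − 4·2 = 2; e = 7 − 2 = 5
t=3: T̂ = 10 − 4·3 = -2; e = -5 − (-2) = -3
t=4: T̂ = 10 − 4·4 = -6; e = -7 − (-6) = -1
t=5: T̂ = 10 − 4·5 = -10; e = -9 − (-10) = 1
Signs: − + − − +
Runs: −×1, +×1, −×2, +×1 → 4

4 runs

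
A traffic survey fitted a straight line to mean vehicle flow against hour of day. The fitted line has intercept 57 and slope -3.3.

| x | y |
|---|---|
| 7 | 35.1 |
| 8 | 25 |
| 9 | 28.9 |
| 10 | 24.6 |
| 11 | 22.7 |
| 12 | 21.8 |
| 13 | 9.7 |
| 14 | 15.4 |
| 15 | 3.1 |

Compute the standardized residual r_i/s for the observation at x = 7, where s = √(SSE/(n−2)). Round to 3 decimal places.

0.291

x=7: ŷ = 57 − 3.3·7 = 33.9; r = 35.1 − 33.9 = 1.2
x=8: ŷ = 57 − 3.3·8 = 30.6; r = 25 − 30.6 = -5.6
x=9: ŷ = 57 − 3.3·9 = 27.3; r = 28.9 − 27.3 = 1.6
x=10: ŷ = 57 − 3.3·10 = 24; r = 24.6 − 24 = 0.6
x=11: ŷ = 57 − 3.3·11 = 20.7; r = 22.7 − 20.7 = 2
x=12: ŷ = 57 − 3.3·12 = 17.4; r = 21.8 − 17.4 = 4.4
x=13: ŷ = 57 − 3.3·13 = 14.1; r = 9.7 − 14.1 = -4.4
x=14: ŷ = 57 − 3.3·14 = 10.8; r = 15.4 − 10.8 = 4.6
x=15: ŷ = 57 − 3.3·15 = 7.5; r = 3.1 − 7.5 = -4.4
SSE = 1.44 + 31.36 + 2.56 + 0.36 + 4 + 19.36 + 19.36 + 21.16 + 19.36 = 118.96
s = √(118.96/7) = 4.12241
r/s = 1.2 / 4.12241 = 0.291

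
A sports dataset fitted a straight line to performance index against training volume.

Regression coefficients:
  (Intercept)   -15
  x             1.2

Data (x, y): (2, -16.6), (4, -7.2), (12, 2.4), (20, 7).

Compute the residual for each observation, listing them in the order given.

-4, 3, 3, -2

x=2: ŷ = -15 + 1.2·2 = -12.6; e = -16.6 − (-12.6) = -4
x=4: ŷ = -15 + 1.2·4 = -10.2; e = -7.2 − (-10.2) = 3
x=12: ŷ = -15 + 1.2·12 = -0.6; e = 2.4 − (-0.6) = 3
x=20: ŷ = -15 + 1.2·20 = 9; e = 7 − 9 = -2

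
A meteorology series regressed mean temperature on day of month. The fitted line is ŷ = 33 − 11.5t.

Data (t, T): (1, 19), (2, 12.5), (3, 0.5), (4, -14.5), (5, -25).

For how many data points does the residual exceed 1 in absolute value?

t=1: ŷ = 33 − 11.5·1 = 21.5; e = 19 − 21.5 = -2.5
t=2: ŷ = 33 − 11.5·2 = 10; e = 12.5 − 10 = 2.5
t=3: ŷ = 33 − 11.5·3 = -1.5; e = 0.5 − (-1.5) = 2
t=4: ŷ = 33 − 11.5·4 = -13; e = -14.5 − (-13) = -1.5
t=5: ŷ = 33 − 11.5·5 = -24.5; e = -25 − (-24.5) = -0.5
|e| > 1: t=1 (|e|=2.5), t=2 (|e|=2.5), t=3 (|e|=2), t=4 (|e|=1.5) → 4

4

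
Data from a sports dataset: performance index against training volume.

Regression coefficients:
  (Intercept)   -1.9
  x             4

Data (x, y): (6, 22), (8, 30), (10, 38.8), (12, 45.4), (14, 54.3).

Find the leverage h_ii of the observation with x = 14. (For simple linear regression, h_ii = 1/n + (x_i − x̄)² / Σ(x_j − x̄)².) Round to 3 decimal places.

x̄ = (6 + 8 + 10 + 12 + 14)/5 = 10
Σ(x − x̄)² = 16 + 4 + 0 + 4 + 16 = 40
h = 1/5 + (4)²/40 = 0.2 + 0.4 = 0.600

h = 0.600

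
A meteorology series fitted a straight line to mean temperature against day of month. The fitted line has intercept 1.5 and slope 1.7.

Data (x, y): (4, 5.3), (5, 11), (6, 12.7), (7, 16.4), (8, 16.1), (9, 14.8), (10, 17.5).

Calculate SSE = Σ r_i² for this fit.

x=4: ŷ = 1.5 + 1.7·4 = 8.3; r = 5.3 − 8.3 = -3
x=5: ŷ = 1.5 + 1.7·5 = 10; r = 11 − 10 = 1
x=6: ŷ = 1.5 + 1.7·6 = 11.7; r = 12.7 − 11.7 = 1
x=7: ŷ = 1.5 + 1.7·7 = 13.4; r = 16.4 − 13.4 = 3
x=8: ŷ = 1.5 + 1.7·8 = 15.1; r = 16.1 − 15.1 = 1
x=9: ŷ = 1.5 + 1.7·9 = 16.8; r = 14.8 − 16.8 = -2
x=10: ŷ = 1.5 + 1.7·10 = 18.5; r = 17.5 − 18.5 = -1
SSE = 9 + 1 + 1 + 9 + 1 + 4 + 1 = 26

SSE = 26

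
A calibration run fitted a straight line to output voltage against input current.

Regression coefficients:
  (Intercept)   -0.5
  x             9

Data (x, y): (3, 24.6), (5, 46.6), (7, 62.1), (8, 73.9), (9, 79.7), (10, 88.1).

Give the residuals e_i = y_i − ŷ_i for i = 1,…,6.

-1.9, 2.1, -0.4, 2.4, -0.8, -1.4

x=3: ŷ = -0.5 + 9·3 = 26.5; e = 24.6 − 26.5 = -1.9
x=5: ŷ = -0.5 + 9·5 = 44.5; e = 46.6 − 44.5 = 2.1
x=7: ŷ = -0.5 + 9·7 = 62.5; e = 62.1 − 62.5 = -0.4
x=8: ŷ = -0.5 + 9·8 = 71.5; e = 73.9 − 71.5 = 2.4
x=9: ŷ = -0.5 + 9·9 = 80.5; e = 79.7 − 80.5 = -0.8
x=10: ŷ = -0.5 + 9·10 = 89.5; e = 88.1 − 89.5 = -1.4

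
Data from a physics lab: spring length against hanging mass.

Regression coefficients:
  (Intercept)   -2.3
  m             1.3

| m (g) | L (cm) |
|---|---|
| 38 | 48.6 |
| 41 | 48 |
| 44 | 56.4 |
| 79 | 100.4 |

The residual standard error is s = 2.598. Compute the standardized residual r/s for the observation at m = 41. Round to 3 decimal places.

-1.155

ŷ = -2.3 + 1.3·41 = 51
r = 48 − 51 = -3
r/s = -3 / 2.598 = -1.155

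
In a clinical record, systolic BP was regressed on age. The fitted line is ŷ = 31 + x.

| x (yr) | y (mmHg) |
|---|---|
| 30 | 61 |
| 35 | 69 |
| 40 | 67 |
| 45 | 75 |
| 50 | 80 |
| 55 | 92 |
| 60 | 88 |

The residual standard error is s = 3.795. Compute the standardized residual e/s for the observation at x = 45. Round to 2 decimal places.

-0.26

ŷ = 31 + 45 = 76
e = 75 − 76 = -1
e/s = -1 / 3.795 = -0.26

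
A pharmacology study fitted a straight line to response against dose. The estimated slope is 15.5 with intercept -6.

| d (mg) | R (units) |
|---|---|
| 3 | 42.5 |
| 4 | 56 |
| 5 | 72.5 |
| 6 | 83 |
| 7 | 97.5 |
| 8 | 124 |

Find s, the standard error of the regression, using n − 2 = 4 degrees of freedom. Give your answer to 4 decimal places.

s = 4.5277

d=3: ŷ = -6 + 15.5·3 = 40.5; e = 42.5 − 40.5 = 2
d=4: ŷ = -6 + 15.5·4 = 56; e = 56 − 56 = 0
d=5: ŷ = -6 + 15.5·5 = 71.5; e = 72.5 − 71.5 = 1
d=6: ŷ = -6 + 15.5·6 = 87; e = 83 − 87 = -4
d=7: ŷ = -6 + 15.5·7 = 102.5; e = 97.5 − 102.5 = -5
d=8: ŷ = -6 + 15.5·8 = 118; e = 124 − 118 = 6
SSE = 4 + 0 + 1 + 16 + 25 + 36 = 82
s = √(82/4) = √20.5 ≈ 4.5277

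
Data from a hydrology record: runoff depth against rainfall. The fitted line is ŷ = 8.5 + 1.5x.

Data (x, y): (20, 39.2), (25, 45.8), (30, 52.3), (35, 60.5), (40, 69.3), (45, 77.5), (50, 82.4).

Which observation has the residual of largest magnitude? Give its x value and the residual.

x=20: ŷ = 8.5 + 1.5·20 = 38.5; r = 39.2 − 38.5 = 0.7
x=25: ŷ = 8.5 + 1.5·25 = 46; r = 45.8 − 46 = -0.2
x=30: ŷ = 8.5 + 1.5·30 = 53.5; r = 52.3 − 53.5 = -1.2
x=35: ŷ = 8.5 + 1.5·35 = 61; r = 60.5 − 61 = -0.5
x=40: ŷ = 8.5 + 1.5·40 = 68.5; r = 69.3 − 68.5 = 0.8
x=45: ŷ = 8.5 + 1.5·45 = 76; r = 77.5 − 76 = 1.5
x=50: ŷ = 8.5 + 1.5·50 = 83.5; r = 82.4 − 83.5 = -1.1
Largest |r| is 1.5 at x = 45, residual 1.5.

x = 45, r = 1.5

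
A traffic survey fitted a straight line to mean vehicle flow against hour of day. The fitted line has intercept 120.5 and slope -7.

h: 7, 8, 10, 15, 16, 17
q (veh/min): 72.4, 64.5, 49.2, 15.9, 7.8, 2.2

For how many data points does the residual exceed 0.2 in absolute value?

5

h=7: q̂ = 120.5 − 7·7 = 71.5; r = 72.4 − 71.5 = 0.9
h=8: q̂ = 120.5 − 7·8 = 64.5; r = 64.5 − 64.5 = 0
h=10: q̂ = 120.5 − 7·10 = 50.5; r = 49.2 − 50.5 = -1.3
h=15: q̂ = 120.5 − 7·15 = 15.5; r = 15.9 − 15.5 = 0.4
h=16: q̂ = 120.5 − 7·16 = 8.5; r = 7.8 − 8.5 = -0.7
h=17: q̂ = 120.5 − 7·17 = 1.5; r = 2.2 − 1.5 = 0.7
|r| > 0.2: h=7 (|r|=0.9), h=10 (|r|=1.3), h=15 (|r|=0.4), h=16 (|r|=0.7), h=17 (|r|=0.7) → 5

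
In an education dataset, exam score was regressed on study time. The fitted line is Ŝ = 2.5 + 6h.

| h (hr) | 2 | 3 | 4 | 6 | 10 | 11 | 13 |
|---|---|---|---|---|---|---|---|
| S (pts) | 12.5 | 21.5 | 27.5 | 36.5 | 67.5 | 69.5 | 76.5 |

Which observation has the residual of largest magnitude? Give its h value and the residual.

h = 10, r = 5

h=2: Ŝ = 2.5 + 6·2 = 14.5; r = 12.5 − 14.5 = -2
h=3: Ŝ = 2.5 + 6·3 = 20.5; r = 21.5 − 20.5 = 1
h=4: Ŝ = 2.5 + 6·4 = 26.5; r = 27.5 − 26.5 = 1
h=6: Ŝ = 2.5 + 6·6 = 38.5; r = 36.5 − 38.5 = -2
h=10: Ŝ = 2.5 + 6·10 = 62.5; r = 67.5 − 62.5 = 5
h=11: Ŝ = 2.5 + 6·11 = 68.5; r = 69.5 − 68.5 = 1
h=13: Ŝ = 2.5 + 6·13 = 80.5; r = 76.5 − 80.5 = -4
Largest |r| is 5 at h = 10, residual 5.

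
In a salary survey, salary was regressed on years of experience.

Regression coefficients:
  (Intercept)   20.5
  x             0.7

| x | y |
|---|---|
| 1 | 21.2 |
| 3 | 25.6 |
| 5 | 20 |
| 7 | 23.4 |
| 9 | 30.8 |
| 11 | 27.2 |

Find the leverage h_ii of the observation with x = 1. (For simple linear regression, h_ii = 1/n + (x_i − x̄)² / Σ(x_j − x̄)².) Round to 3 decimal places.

x̄ = (1 + 3 + 5 + 7 + 9 + 11)/6 = 6
Σ(x − x̄)² = 25 + 9 + 1 + 1 + 9 + 25 = 70
h = 1/6 + (-5)²/70 = 0.166667 + 0.357143 = 0.524

h = 0.524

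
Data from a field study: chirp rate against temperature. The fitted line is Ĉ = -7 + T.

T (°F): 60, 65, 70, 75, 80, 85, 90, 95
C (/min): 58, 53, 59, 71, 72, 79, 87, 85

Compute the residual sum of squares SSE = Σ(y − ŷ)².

T=60: Ĉ = -7 + 60 = 53; r = 58 − 53 = 5
T=65: Ĉ = -7 + 65 = 58; r = 53 − 58 = -5
T=70: Ĉ = -7 + 70 = 63; r = 59 − 63 = -4
T=75: Ĉ = -7 + 75 = 68; r = 71 − 68 = 3
T=80: Ĉ = -7 + 80 = 73; r = 72 − 73 = -1
T=85: Ĉ = -7 + 85 = 78; r = 79 − 78 = 1
T=90: Ĉ = -7 + 90 = 83; r = 87 − 83 = 4
T=95: Ĉ = -7 + 95 = 88; r = 85 − 88 = -3
SSE = 25 + 25 + 16 + 9 + 1 + 1 + 16 + 9 = 102

SSE = 102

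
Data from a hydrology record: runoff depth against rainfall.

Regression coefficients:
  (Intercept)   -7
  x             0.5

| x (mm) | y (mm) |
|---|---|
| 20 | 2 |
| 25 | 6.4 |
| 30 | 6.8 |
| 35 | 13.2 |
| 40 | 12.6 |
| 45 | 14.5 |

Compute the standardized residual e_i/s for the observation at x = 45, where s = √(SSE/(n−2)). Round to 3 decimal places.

x=20: ŷ = -7 + 0.5·20 = 3; e = 2 − 3 = -1
x=25: ŷ = -7 + 0.5·25 = 5.5; e = 6.4 − 5.5 = 0.9
x=30: ŷ = -7 + 0.5·30 = 8; e = 6.8 − 8 = -1.2
x=35: ŷ = -7 + 0.5·35 = 10.5; e = 13.2 − 10.5 = 2.7
x=40: ŷ = -7 + 0.5·40 = 13; e = 12.6 − 13 = -0.4
x=45: ŷ = -7 + 0.5·45 = 15.5; e = 14.5 − 15.5 = -1
SSE = 1 + 0.81 + 1.44 + 7.29 + 0.16 + 1 = 11.7
s = √(11.7/4) = 1.71026
e/s = -1 / 1.71026 = -0.585

-0.585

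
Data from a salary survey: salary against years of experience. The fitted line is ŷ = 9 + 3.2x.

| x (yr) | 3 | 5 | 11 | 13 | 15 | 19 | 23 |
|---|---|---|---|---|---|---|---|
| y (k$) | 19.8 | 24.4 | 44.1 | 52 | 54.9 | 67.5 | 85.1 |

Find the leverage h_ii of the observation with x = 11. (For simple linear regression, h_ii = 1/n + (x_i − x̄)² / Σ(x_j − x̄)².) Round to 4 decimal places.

x̄ = (3 + 5 + 11 + 13 + 15 + 19 + 23)/7 = 12.7143
Σ(x − x̄)² = 94.3673 + 59.5102 + 2.93878 + 0.0816327 + 5.22449 + 39.5102 + 105.796 = 307.429
h = 1/7 + (-1.71429)²/307.429 = 0.142857 + 0.00955921 = 0.1524

h = 0.1524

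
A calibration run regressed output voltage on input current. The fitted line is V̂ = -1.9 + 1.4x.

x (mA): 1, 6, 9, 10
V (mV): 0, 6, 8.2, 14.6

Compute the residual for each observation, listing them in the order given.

0.5, -0.5, -2.5, 2.5

x=1: V̂ = -1.9 + 1.4·1 = -0.5; e = 0 − (-0.5) = 0.5
x=6: V̂ = -1.9 + 1.4·6 = 6.5; e = 6 − 6.5 = -0.5
x=9: V̂ = -1.9 + 1.4·9 = 10.7; e = 8.2 − 10.7 = -2.5
x=10: V̂ = -1.9 + 1.4·10 = 12.1; e = 14.6 − 12.1 = 2.5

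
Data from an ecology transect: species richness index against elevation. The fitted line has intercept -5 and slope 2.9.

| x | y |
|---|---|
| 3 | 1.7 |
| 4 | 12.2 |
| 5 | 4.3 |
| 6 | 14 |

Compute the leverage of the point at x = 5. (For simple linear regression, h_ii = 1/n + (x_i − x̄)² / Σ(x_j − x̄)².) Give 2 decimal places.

x̄ = (3 + 4 + 5 + 6)/4 = 4.5
Σ(x − x̄)² = 2.25 + 0.25 + 0.25 + 2.25 = 5
h = 1/4 + (0.5)²/5 = 0.25 + 0.05 = 0.30

h = 0.30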